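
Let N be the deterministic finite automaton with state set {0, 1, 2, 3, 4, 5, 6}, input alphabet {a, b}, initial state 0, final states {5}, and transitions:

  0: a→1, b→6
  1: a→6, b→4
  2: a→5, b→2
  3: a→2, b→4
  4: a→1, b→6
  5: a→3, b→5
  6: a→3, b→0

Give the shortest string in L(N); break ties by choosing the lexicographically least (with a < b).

A breadth-first search from 0 reaches an accepting state first via the path 0 → 6 → 3 → 2 → 5 on input baaa.
No string of length < 4 is accepted (BFS exhausts all shorter strings without reaching an accepting state), and baaa is the lexicographically least accepting string of length 4.

baaa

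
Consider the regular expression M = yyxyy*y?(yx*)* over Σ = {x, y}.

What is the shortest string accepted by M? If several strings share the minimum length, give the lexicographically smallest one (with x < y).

By inspection of the expression, no string of length less than 4 matches, and yyxy is the lexicographically first match of length 4.

yyxy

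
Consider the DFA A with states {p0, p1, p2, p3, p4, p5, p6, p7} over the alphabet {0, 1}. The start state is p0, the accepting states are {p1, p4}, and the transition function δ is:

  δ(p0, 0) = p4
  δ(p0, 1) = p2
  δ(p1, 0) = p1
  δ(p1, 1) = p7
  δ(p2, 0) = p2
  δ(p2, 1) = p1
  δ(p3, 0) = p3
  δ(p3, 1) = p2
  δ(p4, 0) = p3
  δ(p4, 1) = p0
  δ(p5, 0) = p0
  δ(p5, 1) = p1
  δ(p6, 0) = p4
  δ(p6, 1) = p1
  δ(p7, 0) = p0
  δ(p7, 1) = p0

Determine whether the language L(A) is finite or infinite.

infinite

State p1 is reachable from the start and can reach an accepting state, and it lies on the cycle p1 → p1.
Traversing that cycle any number of times yields accepted strings of unbounded length, so the language is infinite.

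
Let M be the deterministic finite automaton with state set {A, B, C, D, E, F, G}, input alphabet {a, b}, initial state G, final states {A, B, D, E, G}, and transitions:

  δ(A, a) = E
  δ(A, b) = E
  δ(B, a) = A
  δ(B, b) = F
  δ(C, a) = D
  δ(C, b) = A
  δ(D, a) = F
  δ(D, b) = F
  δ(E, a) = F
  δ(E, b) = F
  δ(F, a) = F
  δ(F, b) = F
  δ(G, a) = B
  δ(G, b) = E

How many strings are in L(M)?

6

The useful subgraph on states {A, B, E, G} is acyclic, so L(M) is finite; the longest accepting path visits 4 useful states, giving maximum string length 3.
Counting accepting paths from G by length: 1 of length 0, 2 of length 1, 1 of length 2, 2 of length 3. Total 6.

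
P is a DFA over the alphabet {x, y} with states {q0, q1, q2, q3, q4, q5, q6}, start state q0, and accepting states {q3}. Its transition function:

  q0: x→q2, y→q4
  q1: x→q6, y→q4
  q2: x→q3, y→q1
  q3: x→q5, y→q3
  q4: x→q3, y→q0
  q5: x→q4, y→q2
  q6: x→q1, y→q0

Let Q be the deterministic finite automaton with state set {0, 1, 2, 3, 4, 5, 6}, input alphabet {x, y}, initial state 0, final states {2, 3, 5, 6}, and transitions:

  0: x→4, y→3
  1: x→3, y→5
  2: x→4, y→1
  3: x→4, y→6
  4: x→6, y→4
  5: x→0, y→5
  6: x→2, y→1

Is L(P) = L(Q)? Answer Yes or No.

No

The string yx is accepted by P but rejected by Q.
So L(P) ≠ L(Q).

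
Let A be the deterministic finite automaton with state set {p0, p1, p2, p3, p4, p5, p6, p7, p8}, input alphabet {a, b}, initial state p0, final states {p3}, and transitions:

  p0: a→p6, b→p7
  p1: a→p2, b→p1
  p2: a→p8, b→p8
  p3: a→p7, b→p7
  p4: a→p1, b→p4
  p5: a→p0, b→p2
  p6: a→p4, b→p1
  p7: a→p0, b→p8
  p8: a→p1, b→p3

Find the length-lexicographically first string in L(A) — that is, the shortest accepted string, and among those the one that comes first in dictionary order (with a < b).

bbb

A breadth-first search from p0 reaches an accepting state first via the path p0 → p7 → p8 → p3 on input bbb.
No string of length < 3 is accepted (BFS exhausts all shorter strings without reaching an accepting state), and bbb is the lexicographically least accepting string of length 3.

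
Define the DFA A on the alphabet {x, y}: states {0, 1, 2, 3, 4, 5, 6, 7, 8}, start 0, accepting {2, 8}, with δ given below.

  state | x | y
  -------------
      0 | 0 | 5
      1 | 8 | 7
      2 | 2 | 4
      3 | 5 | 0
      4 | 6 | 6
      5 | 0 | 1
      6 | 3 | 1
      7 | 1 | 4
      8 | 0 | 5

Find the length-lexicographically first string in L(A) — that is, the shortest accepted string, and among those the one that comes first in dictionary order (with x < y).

yyx

A breadth-first search from 0 reaches an accepting state first via the path 0 → 5 → 1 → 8 on input yyx.
No string of length < 3 is accepted (BFS exhausts all shorter strings without reaching an accepting state), and yyx is the lexicographically least accepting string of length 3.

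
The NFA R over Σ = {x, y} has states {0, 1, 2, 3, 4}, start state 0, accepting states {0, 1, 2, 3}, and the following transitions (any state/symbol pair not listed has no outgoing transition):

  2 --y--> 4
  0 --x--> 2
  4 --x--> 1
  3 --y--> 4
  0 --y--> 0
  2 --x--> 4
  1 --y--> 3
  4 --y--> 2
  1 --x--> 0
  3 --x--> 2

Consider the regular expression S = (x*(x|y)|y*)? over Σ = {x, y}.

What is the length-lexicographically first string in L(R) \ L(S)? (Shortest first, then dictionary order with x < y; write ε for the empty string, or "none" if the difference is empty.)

yx

The string yx is accepted by R but not by S.
No shorter string lies in the difference, and yx is the lexicographically first length-2 string in L(R) \ L(S).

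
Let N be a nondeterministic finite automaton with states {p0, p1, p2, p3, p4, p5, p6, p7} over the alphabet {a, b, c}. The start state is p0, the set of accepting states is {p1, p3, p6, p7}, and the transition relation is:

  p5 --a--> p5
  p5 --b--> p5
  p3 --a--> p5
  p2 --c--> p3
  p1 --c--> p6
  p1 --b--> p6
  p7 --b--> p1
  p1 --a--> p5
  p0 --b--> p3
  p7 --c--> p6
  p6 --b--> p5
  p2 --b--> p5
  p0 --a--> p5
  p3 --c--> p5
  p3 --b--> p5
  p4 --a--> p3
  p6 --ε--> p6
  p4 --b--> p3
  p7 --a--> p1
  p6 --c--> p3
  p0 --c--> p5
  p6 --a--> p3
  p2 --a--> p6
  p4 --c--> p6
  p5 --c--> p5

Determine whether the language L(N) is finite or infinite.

The useful states (reachable from p0 and able to reach an accepting state) are {p0, p3}.
Restricted to these states the transition graph has no cycle, so every accepting path has bounded length and L is finite.

finite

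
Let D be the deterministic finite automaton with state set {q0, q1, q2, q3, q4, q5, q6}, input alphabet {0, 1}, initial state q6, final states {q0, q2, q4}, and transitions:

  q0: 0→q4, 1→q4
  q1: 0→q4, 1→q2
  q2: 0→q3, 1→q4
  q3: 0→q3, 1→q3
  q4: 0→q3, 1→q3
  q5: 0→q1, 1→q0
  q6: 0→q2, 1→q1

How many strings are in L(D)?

5

The useful subgraph on states {q1, q2, q4, q6} is acyclic, so L(D) is finite; the longest accepting path visits 4 useful states, giving maximum string length 3.
Counting accepting paths from q6 by length: 1 of length 1, 3 of length 2, 1 of length 3. Total 5.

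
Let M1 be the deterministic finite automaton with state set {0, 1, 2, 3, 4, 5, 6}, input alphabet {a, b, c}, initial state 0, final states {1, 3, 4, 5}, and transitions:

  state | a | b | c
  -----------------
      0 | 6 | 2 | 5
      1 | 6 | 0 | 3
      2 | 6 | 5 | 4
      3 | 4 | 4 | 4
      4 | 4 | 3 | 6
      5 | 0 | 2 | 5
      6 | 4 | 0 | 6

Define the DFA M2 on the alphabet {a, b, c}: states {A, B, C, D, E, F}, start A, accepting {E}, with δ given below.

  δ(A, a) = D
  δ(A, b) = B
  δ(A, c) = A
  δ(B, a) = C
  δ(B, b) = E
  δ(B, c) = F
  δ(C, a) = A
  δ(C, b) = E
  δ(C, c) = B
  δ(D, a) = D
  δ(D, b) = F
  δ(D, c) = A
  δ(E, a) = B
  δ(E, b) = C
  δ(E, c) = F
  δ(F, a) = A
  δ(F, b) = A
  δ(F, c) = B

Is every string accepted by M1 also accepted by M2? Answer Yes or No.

No

The string c is in L(M1) but not in L(M2).
So L(M1) ⊄ L(M2).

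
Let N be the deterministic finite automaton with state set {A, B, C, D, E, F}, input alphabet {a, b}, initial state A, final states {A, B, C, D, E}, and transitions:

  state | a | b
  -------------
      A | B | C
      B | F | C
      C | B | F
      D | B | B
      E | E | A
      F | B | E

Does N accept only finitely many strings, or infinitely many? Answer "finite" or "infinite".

infinite

State B is reachable from the start and can reach an accepting state, and it lies on the cycle B → C → B.
Traversing that cycle any number of times yields accepted strings of unbounded length, so the language is infinite.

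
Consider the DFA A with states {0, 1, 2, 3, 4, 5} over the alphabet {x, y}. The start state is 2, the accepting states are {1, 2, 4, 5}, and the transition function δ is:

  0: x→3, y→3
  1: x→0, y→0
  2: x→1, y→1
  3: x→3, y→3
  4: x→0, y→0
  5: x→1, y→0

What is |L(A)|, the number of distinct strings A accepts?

The useful subgraph on states {1, 2} is acyclic, so L(A) is finite; the longest accepting path visits 2 useful states, giving maximum string length 1.
Counting accepting paths from 2 by length: 1 of length 0, 2 of length 1. Total 3.

3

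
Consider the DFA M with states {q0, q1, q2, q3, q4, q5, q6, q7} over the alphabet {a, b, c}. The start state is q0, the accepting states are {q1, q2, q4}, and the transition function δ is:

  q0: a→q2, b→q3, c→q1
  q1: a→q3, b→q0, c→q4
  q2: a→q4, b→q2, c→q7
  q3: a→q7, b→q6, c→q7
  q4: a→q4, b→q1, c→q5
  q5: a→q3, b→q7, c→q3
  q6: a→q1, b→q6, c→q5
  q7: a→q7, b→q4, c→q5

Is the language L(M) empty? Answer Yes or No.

No

The string a is accepted: the run q0 → q2 ends in the accepting state q2.
Since at least one string is accepted, L(M) is not empty.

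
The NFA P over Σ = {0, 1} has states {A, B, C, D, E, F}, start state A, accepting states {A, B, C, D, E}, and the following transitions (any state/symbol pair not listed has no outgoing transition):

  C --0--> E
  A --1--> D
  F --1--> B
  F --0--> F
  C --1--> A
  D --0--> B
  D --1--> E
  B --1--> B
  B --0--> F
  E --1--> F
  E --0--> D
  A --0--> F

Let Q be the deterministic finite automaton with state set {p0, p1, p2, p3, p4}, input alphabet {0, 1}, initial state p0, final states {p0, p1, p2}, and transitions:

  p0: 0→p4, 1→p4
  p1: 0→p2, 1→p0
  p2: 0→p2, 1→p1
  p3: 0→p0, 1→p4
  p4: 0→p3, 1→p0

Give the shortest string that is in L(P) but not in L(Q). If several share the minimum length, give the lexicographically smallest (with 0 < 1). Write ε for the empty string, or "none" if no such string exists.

1

The string 1 is accepted by P but not by Q.
No shorter string lies in the difference, and 1 is the lexicographically first length-1 string in L(P) \ L(Q).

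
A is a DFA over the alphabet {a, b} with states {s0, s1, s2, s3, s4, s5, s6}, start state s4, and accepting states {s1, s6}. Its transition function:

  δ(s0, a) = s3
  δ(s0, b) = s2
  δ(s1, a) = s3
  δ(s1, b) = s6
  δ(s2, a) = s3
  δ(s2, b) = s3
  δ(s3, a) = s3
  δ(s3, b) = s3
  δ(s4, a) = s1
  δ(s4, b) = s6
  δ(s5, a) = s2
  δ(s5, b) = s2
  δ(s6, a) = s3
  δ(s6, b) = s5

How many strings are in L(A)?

The useful subgraph on states {s1, s4, s6} is acyclic, so L(A) is finite; the longest accepting path visits 3 useful states, giving maximum string length 2.
Counting accepting paths from s4 by length: 2 of length 1, 1 of length 2. Total 3.

3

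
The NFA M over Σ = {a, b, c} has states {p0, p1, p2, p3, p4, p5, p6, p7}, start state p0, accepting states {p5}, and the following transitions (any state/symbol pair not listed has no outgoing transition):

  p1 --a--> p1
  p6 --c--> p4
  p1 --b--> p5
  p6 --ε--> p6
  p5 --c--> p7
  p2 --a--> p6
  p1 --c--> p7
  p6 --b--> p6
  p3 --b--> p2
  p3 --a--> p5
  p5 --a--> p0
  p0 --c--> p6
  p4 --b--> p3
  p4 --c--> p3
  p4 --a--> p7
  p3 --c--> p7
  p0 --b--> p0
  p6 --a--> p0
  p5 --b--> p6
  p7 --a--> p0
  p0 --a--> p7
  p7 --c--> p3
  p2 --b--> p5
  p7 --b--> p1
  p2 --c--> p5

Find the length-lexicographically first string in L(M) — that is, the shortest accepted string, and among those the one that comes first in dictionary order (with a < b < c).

A breadth-first search from p0 reaches an accepting state first via the path p0 → p7 → p1 → p5 on input abb.
No string of length < 3 is accepted (BFS exhausts all shorter strings without reaching an accepting state), and abb is the lexicographically least accepting string of length 3.

abb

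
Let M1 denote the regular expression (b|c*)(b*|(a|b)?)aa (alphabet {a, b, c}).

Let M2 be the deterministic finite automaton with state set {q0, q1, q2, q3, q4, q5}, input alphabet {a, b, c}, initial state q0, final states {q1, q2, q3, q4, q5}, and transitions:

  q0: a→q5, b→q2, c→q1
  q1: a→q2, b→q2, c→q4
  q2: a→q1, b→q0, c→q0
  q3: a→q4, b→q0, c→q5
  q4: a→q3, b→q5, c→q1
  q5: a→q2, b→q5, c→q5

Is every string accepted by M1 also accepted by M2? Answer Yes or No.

Converting the expression M1 to a DFA (subset construction, then merging equivalent states) gives the minimal DFA with states {r0, r1, r2, r3, r4, r5, r6, r7, r8}, start state r0, accepting states {r4, r7} and transitions r0: a→r1, b→r2, c→r3; r1: a→r4, b→r5, c→r5; r2: a→r1, b→r6, c→r5; r3: a→r1, b→r6, c→r3; r4: a→r7, b→r5, c→r5; r5: a→r5, b→r5, c→r5; r6: a→r8, b→r6, c→r5; r7: a→r5, b→r5, c→r5; r8: a→r7, b→r5, c→r5.
Exploring the product automaton M1 × M2 from the start pair (r0, q0), following both machines on each input symbol, reaches 26 state pairs: (r0, q0), (r1, q5), (r2, q2), (r3, q1), (r4, q2), (r5, q5), (r1, q1), (r6, q0), (r5, q0), (r1, q2), (r6, q2), (r3, q4), (r7, q1), (r5, q2), (r5, q4), (r8, q5), (r5, q1), (r4, q1), (r8, q1), (r1, q3), (r6, q5), (r5, q3), (r7, q2), (r4, q4), (r8, q2), (r7, q3).
M1 accepts in {r4, r7} and M2 accepts in {q1, q2, q3, q4, q5}. The reachable pairs whose M1-component is accepting are (r4, q2), (r7, q1), (r4, q1), (r7, q2), (r4, q4), (r7, q3); in each of them the M2-component is accepting too, so the product for L(M1) \ L(M2) (M1-component accepting, M2-component rejecting) has no reachable accepting pair and the difference is empty.
Hence every string in L(M1) is also in L(M2).

Yes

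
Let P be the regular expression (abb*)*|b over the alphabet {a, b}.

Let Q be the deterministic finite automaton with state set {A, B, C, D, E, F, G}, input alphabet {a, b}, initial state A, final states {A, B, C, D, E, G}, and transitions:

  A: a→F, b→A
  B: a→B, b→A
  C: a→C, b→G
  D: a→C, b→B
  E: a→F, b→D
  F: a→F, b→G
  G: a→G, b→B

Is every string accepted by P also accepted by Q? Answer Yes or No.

Yes

Converting the expression P to a DFA (subset construction, then merging equivalent states) gives the minimal DFA with states {p0, p1, p2, p3, p4}, start state p0, accepting states {p0, p2, p4} and transitions p0: a→p1, b→p2; p1: a→p3, b→p4; p2: a→p3, b→p3; p3: a→p3, b→p3; p4: a→p1, b→p4.
Exploring the product automaton P × Q from the start pair (p0, A), following both machines on each input symbol, reaches 12 state pairs: (p0, A), (p1, F), (p2, A), (p3, F), (p4, G), (p3, A), (p3, G), (p1, G), (p4, B), (p3, B), (p1, B), (p4, A).
P accepts in {p0, p2, p4} and Q accepts in {A, B, C, D, E, G}. The reachable pairs whose P-component is accepting are (p0, A), (p2, A), (p4, G), (p4, B), (p4, A); in each of them the Q-component is accepting too, so the product for L(P) \ L(Q) (P-component accepting, Q-component rejecting) has no reachable accepting pair and the difference is empty.
Hence every string in L(P) is also in L(Q).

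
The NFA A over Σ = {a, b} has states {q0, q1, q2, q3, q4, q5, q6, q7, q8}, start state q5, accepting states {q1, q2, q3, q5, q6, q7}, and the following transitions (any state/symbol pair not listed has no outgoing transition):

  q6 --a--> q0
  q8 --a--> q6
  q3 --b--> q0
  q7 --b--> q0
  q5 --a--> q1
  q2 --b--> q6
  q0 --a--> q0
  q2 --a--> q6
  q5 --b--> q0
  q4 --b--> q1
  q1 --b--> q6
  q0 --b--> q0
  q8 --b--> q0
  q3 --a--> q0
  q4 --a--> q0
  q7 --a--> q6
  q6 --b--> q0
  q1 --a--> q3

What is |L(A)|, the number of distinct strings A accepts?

The useful subgraph on states {q1, q3, q5, q6} is acyclic, so L(A) is finite; the longest accepting path visits 3 useful states, giving maximum string length 2.
Counting accepting paths from q5 by length: 1 of length 0, 1 of length 1, 2 of length 2. Total 4.

4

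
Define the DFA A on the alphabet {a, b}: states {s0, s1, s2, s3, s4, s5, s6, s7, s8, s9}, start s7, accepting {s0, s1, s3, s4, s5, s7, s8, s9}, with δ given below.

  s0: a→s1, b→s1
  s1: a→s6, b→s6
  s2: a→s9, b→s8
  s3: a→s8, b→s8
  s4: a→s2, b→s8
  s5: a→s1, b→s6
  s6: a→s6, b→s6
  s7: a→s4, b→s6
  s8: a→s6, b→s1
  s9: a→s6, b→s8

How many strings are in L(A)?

The useful subgraph on states {s1, s2, s4, s7, s8, s9} is acyclic, so L(A) is finite; the longest accepting path visits 6 useful states, giving maximum string length 5.
Counting accepting paths from s7 by length: 1 of length 0, 1 of length 1, 1 of length 2, 3 of length 3, 2 of length 4, 1 of length 5. Total 9.

9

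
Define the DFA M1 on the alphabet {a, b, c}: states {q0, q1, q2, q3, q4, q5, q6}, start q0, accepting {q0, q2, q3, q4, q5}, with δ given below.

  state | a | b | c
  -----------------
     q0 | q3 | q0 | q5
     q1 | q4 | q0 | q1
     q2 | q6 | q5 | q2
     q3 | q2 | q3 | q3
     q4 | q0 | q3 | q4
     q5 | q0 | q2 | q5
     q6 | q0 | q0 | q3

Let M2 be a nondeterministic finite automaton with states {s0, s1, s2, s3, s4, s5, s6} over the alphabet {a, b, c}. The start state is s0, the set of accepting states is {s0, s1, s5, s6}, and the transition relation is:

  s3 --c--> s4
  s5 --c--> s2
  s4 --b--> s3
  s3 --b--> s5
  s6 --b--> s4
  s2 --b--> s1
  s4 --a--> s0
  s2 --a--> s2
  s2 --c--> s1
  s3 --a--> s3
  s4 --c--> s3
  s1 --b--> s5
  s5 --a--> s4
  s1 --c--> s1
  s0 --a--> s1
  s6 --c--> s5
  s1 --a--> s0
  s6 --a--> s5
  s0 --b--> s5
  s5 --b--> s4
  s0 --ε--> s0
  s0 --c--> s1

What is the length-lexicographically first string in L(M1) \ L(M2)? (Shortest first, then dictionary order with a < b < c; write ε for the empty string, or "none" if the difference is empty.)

ba

The string ba is accepted by M1 but not by M2.
No shorter string lies in the difference, and ba is the lexicographically first length-2 string in L(M1) \ L(M2).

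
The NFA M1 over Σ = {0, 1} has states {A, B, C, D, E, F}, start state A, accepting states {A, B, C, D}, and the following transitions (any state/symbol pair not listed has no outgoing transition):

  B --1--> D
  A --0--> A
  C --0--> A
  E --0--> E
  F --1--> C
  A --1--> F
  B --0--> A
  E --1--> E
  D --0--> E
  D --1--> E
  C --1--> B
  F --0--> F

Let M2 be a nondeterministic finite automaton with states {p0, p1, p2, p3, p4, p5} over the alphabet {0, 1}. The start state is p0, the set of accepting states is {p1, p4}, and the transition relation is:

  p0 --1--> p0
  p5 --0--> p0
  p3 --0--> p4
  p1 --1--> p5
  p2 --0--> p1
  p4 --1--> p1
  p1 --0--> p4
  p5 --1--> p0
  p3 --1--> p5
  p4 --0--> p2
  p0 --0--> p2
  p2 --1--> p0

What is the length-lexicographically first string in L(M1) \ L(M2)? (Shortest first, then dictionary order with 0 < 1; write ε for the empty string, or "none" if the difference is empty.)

The empty string ε is accepted by M1 but not by M2.
Since ε is the unique shortest string, it is the required witness.

ε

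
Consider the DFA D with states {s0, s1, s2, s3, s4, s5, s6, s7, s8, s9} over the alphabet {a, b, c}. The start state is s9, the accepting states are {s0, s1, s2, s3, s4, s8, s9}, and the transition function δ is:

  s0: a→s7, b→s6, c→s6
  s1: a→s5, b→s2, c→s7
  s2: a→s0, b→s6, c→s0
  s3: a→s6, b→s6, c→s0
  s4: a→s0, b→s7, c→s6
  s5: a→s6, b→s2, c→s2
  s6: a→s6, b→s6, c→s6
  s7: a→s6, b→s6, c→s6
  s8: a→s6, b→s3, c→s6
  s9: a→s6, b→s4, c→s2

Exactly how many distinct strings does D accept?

6

The useful subgraph on states {s0, s2, s4, s9} is acyclic, so L(D) is finite; the longest accepting path visits 3 useful states, giving maximum string length 2.
Counting accepting paths from s9 by length: 1 of length 0, 2 of length 1, 3 of length 2. Total 6.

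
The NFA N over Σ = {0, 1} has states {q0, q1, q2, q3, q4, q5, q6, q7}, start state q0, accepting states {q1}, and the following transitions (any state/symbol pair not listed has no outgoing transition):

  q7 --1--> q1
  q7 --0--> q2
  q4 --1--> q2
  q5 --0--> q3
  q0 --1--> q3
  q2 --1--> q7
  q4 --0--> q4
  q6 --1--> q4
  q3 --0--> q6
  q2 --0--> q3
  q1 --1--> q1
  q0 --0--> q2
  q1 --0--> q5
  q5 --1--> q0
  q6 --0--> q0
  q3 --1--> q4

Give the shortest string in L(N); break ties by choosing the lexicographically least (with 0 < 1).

011

A breadth-first search from q0 reaches an accepting state first via the path q0 → q2 → q7 → q1 on input 011.
No string of length < 3 is accepted (BFS exhausts all shorter strings without reaching an accepting state), and 011 is the lexicographically least accepting string of length 3.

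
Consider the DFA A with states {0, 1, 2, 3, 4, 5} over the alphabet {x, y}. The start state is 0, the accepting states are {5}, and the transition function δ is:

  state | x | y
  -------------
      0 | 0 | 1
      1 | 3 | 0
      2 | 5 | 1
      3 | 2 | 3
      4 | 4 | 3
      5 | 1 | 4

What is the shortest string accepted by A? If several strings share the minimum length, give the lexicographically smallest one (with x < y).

A breadth-first search from 0 reaches an accepting state first via the path 0 → 1 → 3 → 2 → 5 on input yxxx.
No string of length < 4 is accepted (BFS exhausts all shorter strings without reaching an accepting state), and yxxx is the lexicographically least accepting string of length 4.

yxxx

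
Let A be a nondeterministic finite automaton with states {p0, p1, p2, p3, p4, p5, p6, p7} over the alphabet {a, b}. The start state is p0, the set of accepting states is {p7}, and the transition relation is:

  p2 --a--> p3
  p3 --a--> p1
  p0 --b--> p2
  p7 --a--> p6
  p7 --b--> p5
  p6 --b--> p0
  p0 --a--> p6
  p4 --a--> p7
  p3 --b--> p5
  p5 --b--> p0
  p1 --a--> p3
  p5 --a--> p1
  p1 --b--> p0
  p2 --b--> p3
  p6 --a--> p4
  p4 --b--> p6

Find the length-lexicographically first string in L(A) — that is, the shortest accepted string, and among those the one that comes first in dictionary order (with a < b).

aaa

A breadth-first search from p0 reaches an accepting state first via the path p0 → p6 → p4 → p7 on input aaa.
No string of length < 3 is accepted (BFS exhausts all shorter strings without reaching an accepting state), and aaa is the lexicographically least accepting string of length 3.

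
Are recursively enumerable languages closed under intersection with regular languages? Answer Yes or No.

First check the input against a DFA for the regular language; if it passes, run the recogniser for L and accept when it does.
So the recursively enumerable languages are closed under intersection with a regular language.

Yes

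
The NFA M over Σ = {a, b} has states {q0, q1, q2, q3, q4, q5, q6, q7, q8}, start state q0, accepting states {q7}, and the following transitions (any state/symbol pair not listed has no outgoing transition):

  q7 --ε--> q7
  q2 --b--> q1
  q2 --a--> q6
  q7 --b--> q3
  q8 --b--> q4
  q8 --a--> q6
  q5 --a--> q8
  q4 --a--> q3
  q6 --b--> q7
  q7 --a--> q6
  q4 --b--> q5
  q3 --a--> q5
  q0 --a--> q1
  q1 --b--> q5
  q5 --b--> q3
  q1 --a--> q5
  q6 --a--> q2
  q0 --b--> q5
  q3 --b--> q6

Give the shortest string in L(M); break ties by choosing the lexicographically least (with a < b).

A breadth-first search from q0 reaches an accepting state first via the path q0 → q5 → q8 → q6 → q7 on input baab.
No string of length < 4 is accepted (BFS exhausts all shorter strings without reaching an accepting state), and baab is the lexicographically least accepting string of length 4.

baab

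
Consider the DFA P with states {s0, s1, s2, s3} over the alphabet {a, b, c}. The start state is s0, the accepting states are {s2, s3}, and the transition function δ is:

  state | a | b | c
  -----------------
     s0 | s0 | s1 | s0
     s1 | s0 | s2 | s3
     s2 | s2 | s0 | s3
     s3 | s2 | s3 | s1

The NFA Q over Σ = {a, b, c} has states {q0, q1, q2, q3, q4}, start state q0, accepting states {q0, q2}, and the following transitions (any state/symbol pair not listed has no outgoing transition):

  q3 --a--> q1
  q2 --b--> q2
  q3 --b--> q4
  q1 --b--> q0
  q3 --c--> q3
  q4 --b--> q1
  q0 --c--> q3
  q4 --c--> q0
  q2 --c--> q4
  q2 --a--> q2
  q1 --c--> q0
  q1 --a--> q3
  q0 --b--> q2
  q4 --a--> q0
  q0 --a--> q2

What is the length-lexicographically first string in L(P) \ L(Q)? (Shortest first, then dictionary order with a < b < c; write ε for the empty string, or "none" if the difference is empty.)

The string bc is accepted by P but not by Q.
No shorter string lies in the difference, and bc is the lexicographically first length-2 string in L(P) \ L(Q).

bc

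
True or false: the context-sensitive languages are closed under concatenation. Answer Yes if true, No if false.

With disjoint nonterminals (and terminals first replaced by fresh nonterminal copies so contexts cannot straddle the boundary), S → S₁S₂ added to two noncontracting grammars is noncontracting and generates L₁L₂; equivalently an LBA guesses the split point and checks each part in place.
So the context-sensitive languages are closed under concatenation.

Yes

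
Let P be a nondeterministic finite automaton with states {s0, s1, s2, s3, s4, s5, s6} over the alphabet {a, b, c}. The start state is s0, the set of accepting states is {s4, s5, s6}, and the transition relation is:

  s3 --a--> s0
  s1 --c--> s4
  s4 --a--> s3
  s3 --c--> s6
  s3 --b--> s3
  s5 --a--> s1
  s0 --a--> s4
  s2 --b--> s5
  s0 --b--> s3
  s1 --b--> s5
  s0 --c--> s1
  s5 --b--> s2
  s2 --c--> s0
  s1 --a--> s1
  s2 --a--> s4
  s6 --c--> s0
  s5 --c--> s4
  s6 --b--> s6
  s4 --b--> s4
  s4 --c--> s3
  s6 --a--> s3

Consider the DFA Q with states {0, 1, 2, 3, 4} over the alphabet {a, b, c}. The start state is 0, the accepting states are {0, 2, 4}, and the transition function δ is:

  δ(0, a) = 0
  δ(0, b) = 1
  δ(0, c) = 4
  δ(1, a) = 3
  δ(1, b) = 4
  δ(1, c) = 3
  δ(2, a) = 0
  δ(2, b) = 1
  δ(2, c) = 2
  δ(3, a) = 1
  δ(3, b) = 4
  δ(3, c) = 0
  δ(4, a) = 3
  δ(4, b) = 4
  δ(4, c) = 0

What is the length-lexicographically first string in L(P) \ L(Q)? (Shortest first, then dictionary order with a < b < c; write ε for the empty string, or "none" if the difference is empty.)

ab

The string ab is accepted by P but not by Q.
No shorter string lies in the difference, and ab is the lexicographically first length-2 string in L(P) \ L(Q).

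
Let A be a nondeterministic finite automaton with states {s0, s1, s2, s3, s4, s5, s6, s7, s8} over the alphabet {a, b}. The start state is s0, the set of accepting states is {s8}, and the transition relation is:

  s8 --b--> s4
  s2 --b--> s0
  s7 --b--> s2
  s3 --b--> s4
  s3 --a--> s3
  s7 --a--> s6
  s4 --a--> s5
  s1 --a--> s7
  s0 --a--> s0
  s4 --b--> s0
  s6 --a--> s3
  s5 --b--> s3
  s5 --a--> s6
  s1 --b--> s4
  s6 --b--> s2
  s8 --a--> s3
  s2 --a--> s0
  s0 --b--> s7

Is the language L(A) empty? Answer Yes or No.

Yes

The states reachable from the start state are {s0, s2, s3, s4, s5, s6, s7}.
None of the accepting states {s8} is reachable, so no string is accepted and L(A) = ∅.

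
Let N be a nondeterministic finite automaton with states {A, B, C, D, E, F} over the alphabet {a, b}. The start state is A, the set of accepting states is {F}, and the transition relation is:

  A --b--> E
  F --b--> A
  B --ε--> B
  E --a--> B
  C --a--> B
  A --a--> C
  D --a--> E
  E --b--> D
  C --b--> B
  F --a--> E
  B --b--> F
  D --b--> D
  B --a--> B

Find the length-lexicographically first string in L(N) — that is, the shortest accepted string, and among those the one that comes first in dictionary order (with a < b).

aab

A breadth-first search from A reaches an accepting state first via the path A → C → B → F on input aab.
No string of length < 3 is accepted (BFS exhausts all shorter strings without reaching an accepting state), and aab is the lexicographically least accepting string of length 3.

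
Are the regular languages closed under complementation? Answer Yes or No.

Yes

Take a complete DFA for L and swap accepting and non-accepting states; the resulting DFA accepts exactly Σ* \ L.
So the regular languages are closed under complement.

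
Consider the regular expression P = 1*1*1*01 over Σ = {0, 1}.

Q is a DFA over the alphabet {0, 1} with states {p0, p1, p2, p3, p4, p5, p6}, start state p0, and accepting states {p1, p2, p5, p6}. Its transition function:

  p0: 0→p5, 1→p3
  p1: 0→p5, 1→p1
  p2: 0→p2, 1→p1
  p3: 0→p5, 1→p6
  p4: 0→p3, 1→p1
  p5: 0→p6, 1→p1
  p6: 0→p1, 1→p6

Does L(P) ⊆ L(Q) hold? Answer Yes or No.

Yes

Converting the expression P to a DFA (subset construction, then merging equivalent states) gives the minimal DFA with states {r0, r1, r2, r3}, start state r0, accepting states {r3} and transitions r0: 0→r1, 1→r0; r1: 0→r2, 1→r3; r2: 0→r2, 1→r2; r3: 0→r2, 1→r2.
Exploring the product automaton P × Q from the start pair (r0, p0), following both machines on each input symbol, reaches 9 state pairs: (r0, p0), (r1, p5), (r0, p3), (r2, p6), (r3, p1), (r0, p6), (r2, p1), (r2, p5), (r1, p1).
P accepts in {r3} and Q accepts in {p1, p2, p5, p6}. The reachable pairs whose P-component is accepting are (r3, p1); in each of them the Q-component is accepting too, so the product for L(P) \ L(Q) (P-component accepting, Q-component rejecting) has no reachable accepting pair and the difference is empty.
Hence every string in L(P) is also in L(Q).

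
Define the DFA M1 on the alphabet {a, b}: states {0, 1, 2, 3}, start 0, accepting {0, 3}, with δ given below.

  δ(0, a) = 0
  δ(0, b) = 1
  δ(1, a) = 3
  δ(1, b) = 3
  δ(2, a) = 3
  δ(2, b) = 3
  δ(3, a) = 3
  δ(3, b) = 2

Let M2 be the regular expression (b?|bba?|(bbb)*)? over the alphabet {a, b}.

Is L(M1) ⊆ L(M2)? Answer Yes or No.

The string a is in L(M1) but not in L(M2).
So L(M1) ⊄ L(M2).

No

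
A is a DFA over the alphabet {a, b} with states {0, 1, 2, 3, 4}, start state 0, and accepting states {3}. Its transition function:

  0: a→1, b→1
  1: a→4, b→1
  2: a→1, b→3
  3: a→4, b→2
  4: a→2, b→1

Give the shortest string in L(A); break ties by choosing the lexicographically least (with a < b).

aaab

A breadth-first search from 0 reaches an accepting state first via the path 0 → 1 → 4 → 2 → 3 on input aaab.
No string of length < 4 is accepted (BFS exhausts all shorter strings without reaching an accepting state), and aaab is the lexicographically least accepting string of length 4.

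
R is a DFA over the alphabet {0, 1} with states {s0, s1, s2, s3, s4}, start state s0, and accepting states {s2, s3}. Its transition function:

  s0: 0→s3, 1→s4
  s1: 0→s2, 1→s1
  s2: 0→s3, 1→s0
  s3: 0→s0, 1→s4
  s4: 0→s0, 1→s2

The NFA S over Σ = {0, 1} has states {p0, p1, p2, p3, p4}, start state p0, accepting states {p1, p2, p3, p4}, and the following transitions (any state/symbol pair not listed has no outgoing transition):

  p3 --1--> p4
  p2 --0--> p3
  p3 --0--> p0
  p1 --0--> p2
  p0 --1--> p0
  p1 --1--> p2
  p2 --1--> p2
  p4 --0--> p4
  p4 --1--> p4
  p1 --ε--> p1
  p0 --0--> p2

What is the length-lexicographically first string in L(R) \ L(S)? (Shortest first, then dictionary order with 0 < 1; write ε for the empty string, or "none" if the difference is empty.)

11

The string 11 is accepted by R but not by S.
No shorter string lies in the difference, and 11 is the lexicographically first length-2 string in L(R) \ L(S).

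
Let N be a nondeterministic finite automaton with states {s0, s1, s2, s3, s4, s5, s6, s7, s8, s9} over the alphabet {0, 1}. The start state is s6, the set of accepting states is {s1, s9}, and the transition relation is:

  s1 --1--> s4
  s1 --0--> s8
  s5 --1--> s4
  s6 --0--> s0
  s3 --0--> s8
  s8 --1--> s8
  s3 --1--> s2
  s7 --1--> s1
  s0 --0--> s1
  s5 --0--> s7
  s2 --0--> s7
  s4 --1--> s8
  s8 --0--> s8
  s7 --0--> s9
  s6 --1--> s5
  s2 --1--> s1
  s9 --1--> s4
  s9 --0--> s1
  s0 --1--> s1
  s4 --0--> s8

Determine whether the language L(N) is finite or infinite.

finite

The useful states (reachable from s6 and able to reach an accepting state) are {s0, s1, s5, s6, s7, s9}.
Restricted to these states the transition graph has no cycle, so every accepting path has bounded length and L is finite.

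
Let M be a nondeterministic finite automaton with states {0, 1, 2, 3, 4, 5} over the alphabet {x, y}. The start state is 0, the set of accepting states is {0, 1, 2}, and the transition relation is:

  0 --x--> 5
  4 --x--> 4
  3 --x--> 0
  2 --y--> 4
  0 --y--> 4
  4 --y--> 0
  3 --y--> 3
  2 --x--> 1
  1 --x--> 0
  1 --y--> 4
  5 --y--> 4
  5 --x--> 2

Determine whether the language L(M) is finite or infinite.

infinite

State 0 is reachable from the start and can reach an accepting state, and it lies on the cycle 0 → 4 → 0.
Traversing that cycle any number of times yields accepted strings of unbounded length, so the language is infinite.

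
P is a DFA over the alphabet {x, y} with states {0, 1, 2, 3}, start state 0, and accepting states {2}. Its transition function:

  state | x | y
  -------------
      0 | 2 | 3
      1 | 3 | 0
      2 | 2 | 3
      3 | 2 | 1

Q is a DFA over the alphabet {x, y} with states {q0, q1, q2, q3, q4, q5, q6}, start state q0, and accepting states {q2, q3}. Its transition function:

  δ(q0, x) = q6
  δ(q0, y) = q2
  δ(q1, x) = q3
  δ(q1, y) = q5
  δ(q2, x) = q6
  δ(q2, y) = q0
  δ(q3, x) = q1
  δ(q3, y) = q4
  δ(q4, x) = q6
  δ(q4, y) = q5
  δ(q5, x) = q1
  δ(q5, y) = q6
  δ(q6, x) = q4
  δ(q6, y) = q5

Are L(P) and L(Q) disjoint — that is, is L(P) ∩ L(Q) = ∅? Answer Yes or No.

No

The string xyxx is accepted by both P and Q.
Hence L(P) ∩ L(Q) ≠ ∅.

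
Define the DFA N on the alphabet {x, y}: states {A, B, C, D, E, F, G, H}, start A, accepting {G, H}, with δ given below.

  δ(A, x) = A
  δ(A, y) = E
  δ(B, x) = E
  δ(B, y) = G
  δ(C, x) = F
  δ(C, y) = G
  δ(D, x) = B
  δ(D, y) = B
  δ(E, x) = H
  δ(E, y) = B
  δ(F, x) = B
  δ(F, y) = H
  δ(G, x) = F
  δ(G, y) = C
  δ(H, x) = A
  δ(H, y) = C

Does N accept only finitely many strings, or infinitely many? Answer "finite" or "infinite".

State A is reachable from the start and can reach an accepting state, and it lies on the cycle A → A.
Traversing that cycle any number of times yields accepted strings of unbounded length, so the language is infinite.

infinite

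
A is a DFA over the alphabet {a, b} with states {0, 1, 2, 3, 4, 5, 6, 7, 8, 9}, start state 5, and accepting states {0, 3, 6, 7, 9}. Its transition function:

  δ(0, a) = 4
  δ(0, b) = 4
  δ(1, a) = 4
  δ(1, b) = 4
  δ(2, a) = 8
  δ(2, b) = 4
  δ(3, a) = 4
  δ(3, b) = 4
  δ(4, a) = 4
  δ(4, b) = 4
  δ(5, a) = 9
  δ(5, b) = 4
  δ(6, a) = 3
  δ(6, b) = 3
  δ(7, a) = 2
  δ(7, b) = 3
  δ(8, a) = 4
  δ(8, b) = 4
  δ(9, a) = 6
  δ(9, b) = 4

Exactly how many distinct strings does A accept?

The useful subgraph on states {3, 5, 6, 9} is acyclic, so L(A) is finite; the longest accepting path visits 4 useful states, giving maximum string length 3.
Counting accepting paths from 5 by length: 1 of length 1, 1 of length 2, 2 of length 3. Total 4.

4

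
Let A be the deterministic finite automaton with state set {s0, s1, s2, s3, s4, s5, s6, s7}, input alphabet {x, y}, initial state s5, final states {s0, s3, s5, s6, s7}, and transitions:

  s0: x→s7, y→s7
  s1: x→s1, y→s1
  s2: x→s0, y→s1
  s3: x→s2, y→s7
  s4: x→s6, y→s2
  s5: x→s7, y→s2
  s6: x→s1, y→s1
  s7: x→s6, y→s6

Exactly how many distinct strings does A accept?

The useful subgraph on states {s0, s2, s5, s6, s7} is acyclic, so L(A) is finite; the longest accepting path visits 5 useful states, giving maximum string length 4.
Counting accepting paths from s5 by length: 1 of length 0, 1 of length 1, 3 of length 2, 2 of length 3, 4 of length 4. Total 11.

11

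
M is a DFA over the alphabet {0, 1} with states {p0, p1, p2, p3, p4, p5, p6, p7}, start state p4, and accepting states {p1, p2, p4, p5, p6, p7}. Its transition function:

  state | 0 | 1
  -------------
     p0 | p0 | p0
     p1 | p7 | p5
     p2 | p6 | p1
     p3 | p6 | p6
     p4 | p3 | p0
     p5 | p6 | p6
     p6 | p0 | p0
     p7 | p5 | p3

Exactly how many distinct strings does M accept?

3

The useful subgraph on states {p3, p4, p6} is acyclic, so L(M) is finite; the longest accepting path visits 3 useful states, giving maximum string length 2.
Counting accepting paths from p4 by length: 1 of length 0, 2 of length 2. Total 3.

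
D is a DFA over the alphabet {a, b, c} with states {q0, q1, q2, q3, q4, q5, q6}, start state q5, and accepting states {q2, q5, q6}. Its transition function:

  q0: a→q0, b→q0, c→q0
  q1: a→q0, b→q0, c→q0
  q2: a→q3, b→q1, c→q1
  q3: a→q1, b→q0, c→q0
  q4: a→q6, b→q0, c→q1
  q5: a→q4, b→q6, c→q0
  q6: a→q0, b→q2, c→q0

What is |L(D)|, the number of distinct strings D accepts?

The useful subgraph on states {q2, q4, q5, q6} is acyclic, so L(D) is finite; the longest accepting path visits 4 useful states, giving maximum string length 3.
Counting accepting paths from q5 by length: 1 of length 0, 1 of length 1, 2 of length 2, 1 of length 3. Total 5.

5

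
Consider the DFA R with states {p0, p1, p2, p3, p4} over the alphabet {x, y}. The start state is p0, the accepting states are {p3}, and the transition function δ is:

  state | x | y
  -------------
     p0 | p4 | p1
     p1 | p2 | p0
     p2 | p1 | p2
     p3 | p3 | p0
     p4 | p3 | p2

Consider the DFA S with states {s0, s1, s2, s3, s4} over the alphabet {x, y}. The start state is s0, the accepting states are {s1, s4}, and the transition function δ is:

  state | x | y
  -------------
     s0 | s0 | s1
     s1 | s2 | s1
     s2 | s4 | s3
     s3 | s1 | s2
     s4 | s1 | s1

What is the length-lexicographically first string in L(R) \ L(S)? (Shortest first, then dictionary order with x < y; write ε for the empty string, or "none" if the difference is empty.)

xx

The string xx is accepted by R but not by S.
No shorter string lies in the difference, and xx is the lexicographically first length-2 string in L(R) \ L(S).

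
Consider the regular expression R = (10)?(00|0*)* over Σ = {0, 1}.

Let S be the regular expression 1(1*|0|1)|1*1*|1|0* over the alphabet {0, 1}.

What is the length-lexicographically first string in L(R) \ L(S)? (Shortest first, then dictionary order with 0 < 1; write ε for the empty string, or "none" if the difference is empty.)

The string 100 is accepted by R but not by S.
No shorter string lies in the difference, and 100 is the lexicographically first length-3 string in L(R) \ L(S).

100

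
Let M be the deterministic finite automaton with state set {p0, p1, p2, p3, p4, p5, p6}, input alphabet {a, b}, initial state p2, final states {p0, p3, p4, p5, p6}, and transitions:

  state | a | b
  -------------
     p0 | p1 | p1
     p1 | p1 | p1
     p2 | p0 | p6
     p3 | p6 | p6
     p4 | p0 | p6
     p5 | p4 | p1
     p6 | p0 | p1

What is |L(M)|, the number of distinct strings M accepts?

The useful subgraph on states {p0, p2, p6} is acyclic, so L(M) is finite; the longest accepting path visits 3 useful states, giving maximum string length 2.
Counting accepting paths from p2 by length: 2 of length 1, 1 of length 2. Total 3.

3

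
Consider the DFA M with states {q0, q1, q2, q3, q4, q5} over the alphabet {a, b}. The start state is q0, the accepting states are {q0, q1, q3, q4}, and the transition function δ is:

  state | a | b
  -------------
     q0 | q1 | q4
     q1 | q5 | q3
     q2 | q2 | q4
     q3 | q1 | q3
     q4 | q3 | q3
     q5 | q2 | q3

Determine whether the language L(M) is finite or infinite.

State q1 is reachable from the start and can reach an accepting state, and it lies on the cycle q1 → q3 → q1.
Traversing that cycle any number of times yields accepted strings of unbounded length, so the language is infinite.

infinite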